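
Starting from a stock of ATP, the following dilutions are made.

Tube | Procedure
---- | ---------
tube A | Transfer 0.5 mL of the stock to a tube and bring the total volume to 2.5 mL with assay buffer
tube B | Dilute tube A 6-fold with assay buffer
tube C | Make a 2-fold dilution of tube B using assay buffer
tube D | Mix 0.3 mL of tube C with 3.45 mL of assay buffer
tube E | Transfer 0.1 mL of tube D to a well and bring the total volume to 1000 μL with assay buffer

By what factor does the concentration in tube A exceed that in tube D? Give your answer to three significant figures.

Step 1: 0.5 mL brought to 2.5 mL → factor 2.5/0.5 = 5
Step 2: 6-fold → factor 6
Step 3: 2-fold → factor 2
Step 4: 0.3 mL + 3.45 mL = 3.75 mL total → factor 3.75/0.3 = 12.5
Dilution factor to tube A = 5; to tube D = 750
[tube A]/[tube D] = (factor to tube D)/(factor to tube A) = 750/5 = 150

150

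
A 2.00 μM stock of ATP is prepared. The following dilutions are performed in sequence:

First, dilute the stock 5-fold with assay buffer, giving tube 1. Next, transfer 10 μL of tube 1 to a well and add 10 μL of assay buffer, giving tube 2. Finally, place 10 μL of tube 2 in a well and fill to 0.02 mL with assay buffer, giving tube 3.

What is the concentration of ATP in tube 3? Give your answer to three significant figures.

0.100 μM

Step 1: 5-fold → factor 5
Step 2: 10 μL + 10 μL = 20 μL total → factor 20/10 = 2
Step 3: 10 μL brought to 0.02 mL → factor 20/10 = 2
Overall dilution factor = 5 × 2 × 2 = 20
Final = 2.00 μM / 20 = 0.100 μM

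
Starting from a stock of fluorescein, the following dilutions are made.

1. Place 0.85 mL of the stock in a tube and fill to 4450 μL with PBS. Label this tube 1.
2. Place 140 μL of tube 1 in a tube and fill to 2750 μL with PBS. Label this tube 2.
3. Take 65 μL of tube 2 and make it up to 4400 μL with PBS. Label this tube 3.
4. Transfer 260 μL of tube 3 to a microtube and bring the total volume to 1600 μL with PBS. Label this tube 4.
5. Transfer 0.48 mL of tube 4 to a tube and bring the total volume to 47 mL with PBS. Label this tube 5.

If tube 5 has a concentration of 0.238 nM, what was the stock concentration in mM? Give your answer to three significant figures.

0.998 mM

Step 1: 0.85 mL brought to 4450 μL → factor 4.45/0.85 = 5.2353
Step 2: 140 μL brought to 2750 μL → factor 2750/140 = 19.643
Step 3: 65 μL brought to 4400 μL → factor 4400/65 = 67.692
Step 4: 260 μL brought to 1600 μL → factor 1600/260 = 6.1538
Step 5: 0.48 mL brought to 47 mL → factor 47/0.48 = 97.917
Overall dilution factor = 5.2353 × 19.643 × 67.692 × 6.1538 × 97.917 = 4.1946 × 10^6
Stock = 0.238 nM × 4.1946 × 10^6 = 9.983 × 10^5 nM = 0.998 mM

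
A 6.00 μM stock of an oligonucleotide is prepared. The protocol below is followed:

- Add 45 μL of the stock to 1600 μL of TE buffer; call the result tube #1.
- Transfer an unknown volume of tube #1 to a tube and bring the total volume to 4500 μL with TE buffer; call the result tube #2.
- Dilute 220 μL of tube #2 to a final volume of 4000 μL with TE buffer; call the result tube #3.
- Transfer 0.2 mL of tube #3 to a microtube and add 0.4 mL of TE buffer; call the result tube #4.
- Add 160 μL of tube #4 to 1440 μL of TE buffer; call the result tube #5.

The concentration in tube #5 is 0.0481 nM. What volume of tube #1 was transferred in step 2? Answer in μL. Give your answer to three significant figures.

Step 1: 45 μL + 1600 μL = 1645 μL total → factor 1645/45 = 36.556
Step 2: v brought to 4500 μL → factor = 4500 μL/v
Step 3: 220 μL brought to 4000 μL → factor 4000/220 = 18.182
Step 4: 0.2 mL + 0.4 mL = 0.6 mL total → factor 0.6/0.2 = 3
Step 5: 160 μL + 1440 μL = 1600 μL total → factor 1600/160 = 10
Product of known-step factors = 19939
Overall factor = 6.00 μM / (0.0481 nM) = 1.2474 × 10^5
Step-2 factor = 1.2474 × 10^5 / 19939 = 6.256
v = 4500 μL / 6.256 = 719 μL

719 μL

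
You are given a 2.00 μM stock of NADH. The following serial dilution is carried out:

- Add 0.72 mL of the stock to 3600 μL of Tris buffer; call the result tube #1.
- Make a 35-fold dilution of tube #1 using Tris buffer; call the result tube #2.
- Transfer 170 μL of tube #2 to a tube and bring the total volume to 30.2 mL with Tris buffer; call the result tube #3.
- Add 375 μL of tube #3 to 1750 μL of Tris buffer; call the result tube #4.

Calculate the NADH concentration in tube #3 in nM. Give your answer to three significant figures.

Step 1: 0.72 mL + 3600 μL = 4.32 mL total → factor 4.32/0.72 = 6
Step 2: 35-fold → factor 35
Step 3: 170 μL brought to 30.2 mL → factor 30200/170 = 177.65
Dilution factor through tube #3 = 6 × 35 × 177.65 = 37306
[tube #3] = 2.00 μM / 37306 = 5.361 × 10^-5 μM = 0.0536 nM

0.0536 nM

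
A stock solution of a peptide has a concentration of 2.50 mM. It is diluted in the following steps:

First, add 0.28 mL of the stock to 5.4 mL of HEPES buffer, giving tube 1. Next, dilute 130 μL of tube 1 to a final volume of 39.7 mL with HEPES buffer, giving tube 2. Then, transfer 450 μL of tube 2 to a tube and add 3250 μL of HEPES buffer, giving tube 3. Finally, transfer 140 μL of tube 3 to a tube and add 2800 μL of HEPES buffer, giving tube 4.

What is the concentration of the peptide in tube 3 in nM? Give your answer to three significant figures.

Step 1: 0.28 mL + 5.4 mL = 5.68 mL total → factor 5.68/0.28 = 20.286
Step 2: 130 μL brought to 39.7 mL → factor 39700/130 = 305.38
Step 3: 450 μL + 3250 μL = 3700 μL total → factor 3700/450 = 8.2222
Dilution factor through tube 3 = 20.286 × 305.38 × 8.2222 = 50936
[tube 3] = 2.50 mM / 50936 = 4.908 × 10^-5 mM = 49.1 nM

49.1 nM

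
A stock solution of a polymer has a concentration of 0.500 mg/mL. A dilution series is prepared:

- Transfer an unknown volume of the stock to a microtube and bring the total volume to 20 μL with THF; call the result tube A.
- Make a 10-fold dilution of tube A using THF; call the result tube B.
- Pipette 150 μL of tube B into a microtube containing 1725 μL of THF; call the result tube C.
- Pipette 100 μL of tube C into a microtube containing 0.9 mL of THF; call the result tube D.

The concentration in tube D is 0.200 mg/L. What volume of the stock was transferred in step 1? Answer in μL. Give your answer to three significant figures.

10.0 μL

Step 1: v brought to 20 μL → factor = 20 μL/v
Step 2: 10-fold → factor 10
Step 3: 150 μL + 1725 μL = 1875 μL total → factor 1875/150 = 12.5
Step 4: 100 μL + 0.9 mL = 1000 μL total → factor 1000/100 = 10
Product of known-step factors = 1250
Overall factor = 0.500 mg/mL / (0.200 mg/L) = 2500
Step-1 factor = 2500 / 1250 = 2
v = 20 μL / 2 = 10.0 μL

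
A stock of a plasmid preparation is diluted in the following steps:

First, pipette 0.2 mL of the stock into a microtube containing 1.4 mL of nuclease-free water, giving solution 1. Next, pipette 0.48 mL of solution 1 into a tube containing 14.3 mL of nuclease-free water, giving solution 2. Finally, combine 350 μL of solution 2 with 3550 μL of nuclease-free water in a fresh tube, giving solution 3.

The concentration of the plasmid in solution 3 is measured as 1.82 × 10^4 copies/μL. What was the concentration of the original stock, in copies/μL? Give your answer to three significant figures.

5.00 × 10^7 copies/μL

Step 1: 0.2 mL + 1.4 mL = 1.6 mL total → factor 1.6/0.2 = 8
Step 2: 0.48 mL + 14.3 mL = 14.78 mL total → factor 14.78/0.48 = 30.792
Step 3: 350 μL + 3550 μL = 3900 μL total → factor 3900/350 = 11.143
Overall dilution factor = 8 × 30.792 × 11.143 = 2744.9
Stock = 1.82 × 10^4 copies/μL × 2744.9 = 5.00 × 10^7 copies/μL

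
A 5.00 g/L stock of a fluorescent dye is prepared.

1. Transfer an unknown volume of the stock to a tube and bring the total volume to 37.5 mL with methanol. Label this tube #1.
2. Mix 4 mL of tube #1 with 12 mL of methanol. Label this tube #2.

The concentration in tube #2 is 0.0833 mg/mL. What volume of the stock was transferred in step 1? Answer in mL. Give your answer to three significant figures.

Step 1: v brought to 37.5 mL → factor = 37.5 mL/v
Step 2: 4 mL + 12 mL = 16 mL total → factor 16/4 = 4
Product of known-step factors = 4
Overall factor = 5.00 g/L / (0.0833 mg/mL) = 60.024
Step-1 factor = 60.024 / 4 = 15.006
v = 37.5 mL / 15.006 = 2.50 mL

2.50 mL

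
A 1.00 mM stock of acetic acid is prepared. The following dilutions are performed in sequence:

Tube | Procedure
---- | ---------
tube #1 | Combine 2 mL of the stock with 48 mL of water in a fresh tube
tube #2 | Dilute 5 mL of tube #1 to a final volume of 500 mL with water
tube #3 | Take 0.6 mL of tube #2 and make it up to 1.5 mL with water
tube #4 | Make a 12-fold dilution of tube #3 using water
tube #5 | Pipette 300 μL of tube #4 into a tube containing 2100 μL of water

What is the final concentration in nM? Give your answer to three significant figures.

1.67 nM

Step 1: 2 mL + 48 mL = 50 mL total → factor 50/2 = 25
Step 2: 5 mL brought to 500 mL → factor 500/5 = 100
Step 3: 0.6 mL brought to 1.5 mL → factor 1.5/0.6 = 2.5
Step 4: 12-fold → factor 12
Step 5: 300 μL + 2100 μL = 2400 μL total → factor 2400/300 = 8
Overall dilution factor = 25 × 100 × 2.5 × 12 × 8 = 6 × 10^5
Final = 1.00 mM / 6 × 10^5 = 1.667 × 10^-6 mM = 1.67 nM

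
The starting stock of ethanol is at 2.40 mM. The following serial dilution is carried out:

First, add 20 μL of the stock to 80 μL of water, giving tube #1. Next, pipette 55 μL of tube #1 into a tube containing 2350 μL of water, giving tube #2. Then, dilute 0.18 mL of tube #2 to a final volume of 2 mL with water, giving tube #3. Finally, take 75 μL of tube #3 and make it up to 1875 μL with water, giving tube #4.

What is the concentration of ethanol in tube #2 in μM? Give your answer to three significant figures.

11.0 μM

Step 1: 20 μL + 80 μL = 100 μL total → factor 100/20 = 5
Step 2: 55 μL + 2350 μL = 2405 μL total → factor 2405/55 = 43.727
Dilution factor through tube #2 = 5 × 43.727 = 218.64
[tube #2] = 2.40 mM / 218.64 = 0.01098 mM = 11.0 μM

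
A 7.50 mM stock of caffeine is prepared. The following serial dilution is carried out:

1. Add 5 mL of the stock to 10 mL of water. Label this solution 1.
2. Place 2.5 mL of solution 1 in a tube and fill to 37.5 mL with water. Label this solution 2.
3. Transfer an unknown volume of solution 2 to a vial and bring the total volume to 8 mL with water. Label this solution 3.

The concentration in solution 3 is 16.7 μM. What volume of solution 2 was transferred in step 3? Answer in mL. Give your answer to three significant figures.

Step 1: 5 mL + 10 mL = 15 mL total → factor 15/5 = 3
Step 2: 2.5 mL brought to 37.5 mL → factor 37.5/2.5 = 15
Step 3: v brought to 8 mL → factor = 8 mL/v
Product of known-step factors = 45
Overall factor = 7.50 mM / (16.7 μM) = 449.1
Step-3 factor = 449.1 / 45 = 9.98
v = 8 mL / 9.98 = 0.802 mL

0.802 mL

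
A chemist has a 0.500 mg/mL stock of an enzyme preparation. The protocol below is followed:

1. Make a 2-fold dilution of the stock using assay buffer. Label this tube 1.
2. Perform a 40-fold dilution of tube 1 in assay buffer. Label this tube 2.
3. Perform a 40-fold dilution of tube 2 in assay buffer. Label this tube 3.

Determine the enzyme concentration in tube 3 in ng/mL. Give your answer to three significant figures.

Step 1: 2-fold → factor 2
Step 2: 40-fold → factor 40
Step 3: 40-fold → factor 40
Overall dilution factor = 2 × 40 × 40 = 3200
Final = 0.500 mg/mL / 3200 = 0.0001563 mg/mL = 156 ng/mL

156 ng/mL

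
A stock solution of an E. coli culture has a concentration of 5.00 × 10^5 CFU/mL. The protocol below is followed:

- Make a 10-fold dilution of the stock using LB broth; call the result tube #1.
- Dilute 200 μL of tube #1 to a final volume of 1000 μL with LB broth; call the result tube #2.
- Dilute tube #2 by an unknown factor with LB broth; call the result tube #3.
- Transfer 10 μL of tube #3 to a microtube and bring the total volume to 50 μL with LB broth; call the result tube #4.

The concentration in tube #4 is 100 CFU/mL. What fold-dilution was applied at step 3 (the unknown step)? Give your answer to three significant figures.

20.0-fold

Step 1: 10-fold → factor 10
Step 2: 200 μL brought to 1000 μL → factor 1000/200 = 5
Step 3: unknown factor x
Step 4: 10 μL brought to 50 μL → factor 50/10 = 5
Product of known-step factors = 250
Overall factor = 5.00 × 10^5 CFU/mL / (100 CFU/mL) = 5000
x = 5000 / 250 = 20.0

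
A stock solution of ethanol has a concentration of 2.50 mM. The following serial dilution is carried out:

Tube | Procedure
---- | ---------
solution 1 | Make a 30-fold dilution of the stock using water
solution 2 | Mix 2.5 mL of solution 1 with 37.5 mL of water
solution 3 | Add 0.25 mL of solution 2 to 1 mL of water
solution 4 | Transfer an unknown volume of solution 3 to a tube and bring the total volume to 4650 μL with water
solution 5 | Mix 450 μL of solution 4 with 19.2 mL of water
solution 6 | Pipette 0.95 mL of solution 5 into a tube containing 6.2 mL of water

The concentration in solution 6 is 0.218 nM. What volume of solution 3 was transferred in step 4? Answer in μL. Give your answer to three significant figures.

320 μL

Step 1: 30-fold → factor 30
Step 2: 2.5 mL + 37.5 mL = 40 mL total → factor 40/2.5 = 16
Step 3: 0.25 mL + 1 mL = 1.25 mL total → factor 1.25/0.25 = 5
Step 4: v brought to 4650 μL → factor = 4650 μL/v
Step 5: 450 μL + 19.2 mL = 19650 μL total → factor 19650/450 = 43.667
Step 6: 0.95 mL + 6.2 mL = 7.15 mL total → factor 7.15/0.95 = 7.5263
Product of known-step factors = 7.8876 × 10^5
Overall factor = 2.50 mM / (0.218 nM) = 1.1468 × 10^7
Step-4 factor = 1.1468 × 10^7 / 7.8876 × 10^5 = 14.539
v = 4650 μL / 14.539 = 320 μL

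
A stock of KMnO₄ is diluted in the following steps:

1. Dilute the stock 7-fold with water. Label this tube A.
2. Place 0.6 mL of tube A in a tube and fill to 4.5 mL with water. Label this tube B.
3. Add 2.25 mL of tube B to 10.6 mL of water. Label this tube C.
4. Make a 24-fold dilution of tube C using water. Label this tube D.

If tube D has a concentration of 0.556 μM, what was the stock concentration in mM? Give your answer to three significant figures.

Step 1: 7-fold → factor 7
Step 2: 0.6 mL brought to 4.5 mL → factor 4.5/0.6 = 7.5
Step 3: 2.25 mL + 10.6 mL = 12.85 mL total → factor 12.85/2.25 = 5.7111
Step 4: 24-fold → factor 24
Overall dilution factor = 7 × 7.5 × 5.7111 × 24 = 7196
Stock = 0.556 μM × 7196 = 4001 μM = 4.00 mM

4.00 mM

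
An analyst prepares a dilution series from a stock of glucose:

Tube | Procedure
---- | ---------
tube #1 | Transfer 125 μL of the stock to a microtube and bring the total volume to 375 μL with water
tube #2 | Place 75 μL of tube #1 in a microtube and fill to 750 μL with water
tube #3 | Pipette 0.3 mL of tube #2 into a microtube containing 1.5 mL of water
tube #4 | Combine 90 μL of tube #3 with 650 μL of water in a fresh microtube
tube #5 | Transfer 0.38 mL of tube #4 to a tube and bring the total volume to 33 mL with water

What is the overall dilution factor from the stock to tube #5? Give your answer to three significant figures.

Step 1: 125 μL brought to 375 μL → factor 375/125 = 3
Step 2: 75 μL brought to 750 μL → factor 750/75 = 10
Step 3: 0.3 mL + 1.5 mL = 1.8 mL total → factor 1.8/0.3 = 6
Step 4: 90 μL + 650 μL = 740 μL total → factor 740/90 = 8.2222
Step 5: 0.38 mL brought to 33 mL → factor 33/0.38 = 86.842
Overall dilution factor = 3 × 10 × 6 × 8.2222 × 86.842 = 1.2853 × 10^5

1.29 × 10^5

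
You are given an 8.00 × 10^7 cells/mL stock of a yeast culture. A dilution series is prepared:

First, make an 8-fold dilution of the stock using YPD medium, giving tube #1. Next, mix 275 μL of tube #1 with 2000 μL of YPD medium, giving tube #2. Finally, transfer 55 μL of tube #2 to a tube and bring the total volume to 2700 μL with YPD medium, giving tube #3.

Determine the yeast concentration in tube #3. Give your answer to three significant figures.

Step 1: 8-fold → factor 8
Step 2: 275 μL + 2000 μL = 2275 μL total → factor 2275/275 = 8.2727
Step 3: 55 μL brought to 2700 μL → factor 2700/55 = 49.091
Overall dilution factor = 8 × 8.2727 × 49.091 = 3248.9
Final = 8.00 × 10^7 cells/mL / 3248.9 = 2.46 × 10^4 cells/mL

2.46 × 10^4 cells/mL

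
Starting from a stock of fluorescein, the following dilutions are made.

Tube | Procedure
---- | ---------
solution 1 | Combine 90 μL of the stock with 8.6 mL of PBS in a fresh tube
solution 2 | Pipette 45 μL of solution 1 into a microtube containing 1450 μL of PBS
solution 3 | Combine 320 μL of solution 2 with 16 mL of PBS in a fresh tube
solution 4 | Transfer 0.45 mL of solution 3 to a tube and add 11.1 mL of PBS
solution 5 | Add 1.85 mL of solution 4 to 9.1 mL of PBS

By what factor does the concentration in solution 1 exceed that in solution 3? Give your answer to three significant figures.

Step 1: 90 μL + 8.6 mL = 8690 μL total → factor 8690/90 = 96.556
Step 2: 45 μL + 1450 μL = 1495 μL total → factor 1495/45 = 33.222
Step 3: 320 μL + 16 mL = 16320 μL total → factor 16320/320 = 51
Dilution factor to solution 1 = 96.556; to solution 3 = 1.636 × 10^5
[solution 1]/[solution 3] = (factor to solution 3)/(factor to solution 1) = 1.636 × 10^5/96.556 = 1.69 × 10^3

1.69 × 10^3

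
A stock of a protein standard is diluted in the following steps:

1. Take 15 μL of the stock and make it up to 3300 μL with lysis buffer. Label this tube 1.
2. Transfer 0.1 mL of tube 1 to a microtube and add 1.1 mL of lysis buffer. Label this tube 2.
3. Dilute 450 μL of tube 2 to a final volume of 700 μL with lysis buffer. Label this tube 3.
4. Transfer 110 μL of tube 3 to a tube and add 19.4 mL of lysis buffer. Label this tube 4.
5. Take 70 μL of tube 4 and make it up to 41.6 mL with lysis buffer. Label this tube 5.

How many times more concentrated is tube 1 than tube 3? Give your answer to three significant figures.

Step 1: 15 μL brought to 3300 μL → factor 3300/15 = 220
Step 2: 0.1 mL + 1.1 mL = 1.2 mL total → factor 1.2/0.1 = 12
Step 3: 450 μL brought to 700 μL → factor 700/450 = 1.5556
Dilution factor to tube 1 = 220; to tube 3 = 4106.7
[tube 1]/[tube 3] = (factor to tube 3)/(factor to tube 1) = 4106.7/220 = 18.7

18.7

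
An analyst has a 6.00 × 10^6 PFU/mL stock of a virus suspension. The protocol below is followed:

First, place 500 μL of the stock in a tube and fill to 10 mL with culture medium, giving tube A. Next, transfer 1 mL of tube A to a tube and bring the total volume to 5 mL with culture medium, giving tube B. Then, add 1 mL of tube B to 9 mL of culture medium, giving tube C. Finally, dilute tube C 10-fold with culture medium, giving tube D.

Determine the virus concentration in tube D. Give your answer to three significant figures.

Step 1: 500 μL brought to 10 mL → factor 10000/500 = 20
Step 2: 1 mL brought to 5 mL → factor 5/1 = 5
Step 3: 1 mL + 9 mL = 10 mL total → factor 10/1 = 10
Step 4: 10-fold → factor 10
Overall dilution factor = 20 × 5 × 10 × 10 = 10000
Final = 6.00 × 10^6 PFU/mL / 10000 = 600 PFU/mL

600 PFU/mL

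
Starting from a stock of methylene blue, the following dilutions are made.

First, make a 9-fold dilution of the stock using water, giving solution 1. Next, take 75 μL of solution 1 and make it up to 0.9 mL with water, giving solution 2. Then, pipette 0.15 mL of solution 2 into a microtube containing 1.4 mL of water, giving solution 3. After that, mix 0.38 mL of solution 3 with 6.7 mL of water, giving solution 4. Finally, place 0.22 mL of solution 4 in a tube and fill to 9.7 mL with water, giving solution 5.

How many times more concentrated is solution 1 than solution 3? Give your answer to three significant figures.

Step 1: 9-fold → factor 9
Step 2: 75 μL brought to 0.9 mL → factor 900/75 = 12
Step 3: 0.15 mL + 1.4 mL = 1.55 mL total → factor 1.55/0.15 = 10.333
Dilution factor to solution 1 = 9; to solution 3 = 1116
[solution 1]/[solution 3] = (factor to solution 3)/(factor to solution 1) = 1116/9 = 124

124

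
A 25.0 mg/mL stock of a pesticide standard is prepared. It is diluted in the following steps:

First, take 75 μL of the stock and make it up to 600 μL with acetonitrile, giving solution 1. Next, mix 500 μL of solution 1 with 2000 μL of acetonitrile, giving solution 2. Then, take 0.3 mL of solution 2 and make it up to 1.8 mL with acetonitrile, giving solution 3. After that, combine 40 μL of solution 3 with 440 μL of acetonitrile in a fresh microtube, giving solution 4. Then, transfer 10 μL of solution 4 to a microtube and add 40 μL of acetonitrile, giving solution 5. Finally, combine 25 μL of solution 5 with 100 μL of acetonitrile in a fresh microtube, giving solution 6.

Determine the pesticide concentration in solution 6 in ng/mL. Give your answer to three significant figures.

347 ng/mL

Step 1: 75 μL brought to 600 μL → factor 600/75 = 8
Step 2: 500 μL + 2000 μL = 2500 μL total → factor 2500/500 = 5
Step 3: 0.3 mL brought to 1.8 mL → factor 1.8/0.3 = 6
Step 4: 40 μL + 440 μL = 480 μL total → factor 480/40 = 12
Step 5: 10 μL + 40 μL = 50 μL total → factor 50/10 = 5
Step 6: 25 μL + 100 μL = 125 μL total → factor 125/25 = 5
Overall dilution factor = 8 × 5 × 6 × 12 × 5 × 5 = 72000
Final = 25.0 mg/mL / 72000 = 0.0003472 mg/mL = 347 ng/mL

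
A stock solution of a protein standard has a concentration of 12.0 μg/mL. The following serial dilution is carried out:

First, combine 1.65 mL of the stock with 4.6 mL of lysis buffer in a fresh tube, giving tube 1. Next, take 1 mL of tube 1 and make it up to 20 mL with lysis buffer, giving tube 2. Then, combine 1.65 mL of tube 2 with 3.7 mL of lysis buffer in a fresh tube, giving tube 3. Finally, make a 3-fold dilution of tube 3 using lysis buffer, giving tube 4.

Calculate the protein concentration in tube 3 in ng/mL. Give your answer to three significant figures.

Step 1: 1.65 mL + 4.6 mL = 6.25 mL total → factor 6.25/1.65 = 3.7879
Step 2: 1 mL brought to 20 mL → factor 20/1 = 20
Step 3: 1.65 mL + 3.7 mL = 5.35 mL total → factor 5.35/1.65 = 3.2424
Dilution factor through tube 3 = 3.7879 × 20 × 3.2424 = 245.64
[tube 3] = 12.0 μg/mL / 245.64 = 0.04885 μg/mL = 48.9 ng/mL

48.9 ng/mL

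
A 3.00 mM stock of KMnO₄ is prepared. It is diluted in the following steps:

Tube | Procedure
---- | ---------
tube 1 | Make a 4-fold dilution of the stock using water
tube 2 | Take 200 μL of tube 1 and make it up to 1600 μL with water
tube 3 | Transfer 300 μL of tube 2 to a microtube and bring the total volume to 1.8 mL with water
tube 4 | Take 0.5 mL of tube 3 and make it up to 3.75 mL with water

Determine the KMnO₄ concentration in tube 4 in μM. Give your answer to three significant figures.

Step 1: 4-fold → factor 4
Step 2: 200 μL brought to 1600 μL → factor 1600/200 = 8
Step 3: 300 μL brought to 1.8 mL → factor 1800/300 = 6
Step 4: 0.5 mL brought to 3.75 mL → factor 3.75/0.5 = 7.5
Overall dilution factor = 4 × 8 × 6 × 7.5 = 1440
Final = 3.00 mM / 1440 = 0.002083 mM = 2.08 μM

2.08 μM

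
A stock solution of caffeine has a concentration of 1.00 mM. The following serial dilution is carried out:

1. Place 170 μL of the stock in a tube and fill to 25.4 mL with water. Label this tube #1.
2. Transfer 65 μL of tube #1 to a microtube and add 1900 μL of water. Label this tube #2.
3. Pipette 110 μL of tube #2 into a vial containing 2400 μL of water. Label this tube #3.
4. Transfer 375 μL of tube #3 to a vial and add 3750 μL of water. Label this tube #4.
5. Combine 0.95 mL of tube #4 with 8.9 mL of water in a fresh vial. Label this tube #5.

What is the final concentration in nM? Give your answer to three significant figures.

0.0851 nM

Step 1: 170 μL brought to 25.4 mL → factor 25400/170 = 149.41
Step 2: 65 μL + 1900 μL = 1965 μL total → factor 1965/65 = 30.231
Step 3: 110 μL + 2400 μL = 2510 μL total → factor 2510/110 = 22.818
Step 4: 375 μL + 3750 μL = 4125 μL total → factor 4125/375 = 11
Step 5: 0.95 mL + 8.9 mL = 9.85 mL total → factor 9.85/0.95 = 10.368
Overall dilution factor = 149.41 × 30.231 × 22.818 × 11 × 10.368 = 1.1755 × 10^7
Final = 1.00 mM / 1.1755 × 10^7 = 8.507 × 10^-8 mM = 0.0851 nM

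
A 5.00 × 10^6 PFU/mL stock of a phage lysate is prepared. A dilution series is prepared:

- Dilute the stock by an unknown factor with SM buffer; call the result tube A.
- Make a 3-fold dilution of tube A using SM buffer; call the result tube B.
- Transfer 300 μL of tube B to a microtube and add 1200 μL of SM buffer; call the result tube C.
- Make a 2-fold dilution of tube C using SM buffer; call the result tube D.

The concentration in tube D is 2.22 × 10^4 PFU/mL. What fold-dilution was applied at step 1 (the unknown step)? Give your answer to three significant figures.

7.51-fold

Step 1: unknown factor x
Step 2: 3-fold → factor 3
Step 3: 300 μL + 1200 μL = 1500 μL total → factor 1500/300 = 5
Step 4: 2-fold → factor 2
Product of known-step factors = 30
Overall factor = 5.00 × 10^6 PFU/mL / (2.22 × 10^4 PFU/mL) = 225.23
x = 225.23 / 30 = 7.51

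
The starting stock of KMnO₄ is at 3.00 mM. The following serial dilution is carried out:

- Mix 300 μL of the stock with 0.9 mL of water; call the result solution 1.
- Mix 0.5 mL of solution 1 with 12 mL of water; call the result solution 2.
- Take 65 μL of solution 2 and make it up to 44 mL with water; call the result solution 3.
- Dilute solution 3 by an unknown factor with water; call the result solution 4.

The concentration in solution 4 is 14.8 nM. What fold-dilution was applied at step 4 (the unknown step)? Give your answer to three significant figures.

2.99-fold

Step 1: 300 μL + 0.9 mL = 1200 μL total → factor 1200/300 = 4
Step 2: 0.5 mL + 12 mL = 12.5 mL total → factor 12.5/0.5 = 25
Step 3: 65 μL brought to 44 mL → factor 44000/65 = 676.92
Step 4: unknown factor x
Product of known-step factors = 67692
Overall factor = 3.00 mM / (14.8 nM) = 2.027 × 10^5
x = 2.027 × 10^5 / 67692 = 2.99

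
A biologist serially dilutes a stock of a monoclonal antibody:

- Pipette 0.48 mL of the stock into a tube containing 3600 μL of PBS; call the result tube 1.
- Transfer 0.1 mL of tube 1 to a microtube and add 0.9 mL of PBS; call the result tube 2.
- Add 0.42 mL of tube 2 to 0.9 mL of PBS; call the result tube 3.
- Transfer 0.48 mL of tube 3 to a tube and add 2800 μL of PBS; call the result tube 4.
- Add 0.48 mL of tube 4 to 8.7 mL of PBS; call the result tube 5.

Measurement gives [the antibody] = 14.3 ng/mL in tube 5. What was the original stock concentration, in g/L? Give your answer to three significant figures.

0.499 g/L

Step 1: 0.48 mL + 3600 μL = 4.08 mL total → factor 4.08/0.48 = 8.5
Step 2: 0.1 mL + 0.9 mL = 1 mL total → factor 1/0.1 = 10
Step 3: 0.42 mL + 0.9 mL = 1.32 mL total → factor 1.32/0.42 = 3.1429
Step 4: 0.48 mL + 2800 μL = 3.28 mL total → factor 3.28/0.48 = 6.8333
Step 5: 0.48 mL + 8.7 mL = 9.18 mL total → factor 9.18/0.48 = 19.125
Overall dilution factor = 8.5 × 10 × 3.1429 × 6.8333 × 19.125 = 34912
Stock = 14.3 ng/mL × 34912 = 4.992 × 10^5 ng/mL = 0.499 g/L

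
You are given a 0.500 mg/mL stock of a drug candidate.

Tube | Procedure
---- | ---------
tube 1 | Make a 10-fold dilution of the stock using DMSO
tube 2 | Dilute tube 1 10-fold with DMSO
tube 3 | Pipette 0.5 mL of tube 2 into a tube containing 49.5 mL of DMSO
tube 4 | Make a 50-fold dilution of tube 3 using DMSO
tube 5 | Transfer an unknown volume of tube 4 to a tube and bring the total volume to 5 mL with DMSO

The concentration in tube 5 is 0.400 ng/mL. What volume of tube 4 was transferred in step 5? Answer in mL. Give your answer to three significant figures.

2.00 mL

Step 1: 10-fold → factor 10
Step 2: 10-fold → factor 10
Step 3: 0.5 mL + 49.5 mL = 50 mL total → factor 50/0.5 = 100
Step 4: 50-fold → factor 50
Step 5: v brought to 5 mL → factor = 5 mL/v
Product of known-step factors = 5 × 10^5
Overall factor = 0.500 mg/mL / (0.400 ng/mL) = 1.25 × 10^6
Step-5 factor = 1.25 × 10^6 / 5 × 10^5 = 2.5
v = 5 mL / 2.5 = 2.00 mL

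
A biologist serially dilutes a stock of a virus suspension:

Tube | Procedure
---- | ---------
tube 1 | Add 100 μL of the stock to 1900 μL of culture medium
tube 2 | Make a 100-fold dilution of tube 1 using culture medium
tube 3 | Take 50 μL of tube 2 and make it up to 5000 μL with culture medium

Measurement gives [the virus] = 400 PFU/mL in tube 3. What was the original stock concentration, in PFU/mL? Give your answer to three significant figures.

Step 1: 100 μL + 1900 μL = 2000 μL total → factor 2000/100 = 20
Step 2: 100-fold → factor 100
Step 3: 50 μL brought to 5000 μL → factor 5000/50 = 100
Overall dilution factor = 20 × 100 × 100 = 2 × 10^5
Stock = 400 PFU/mL × 2 × 10^5 = 8.00 × 10^7 PFU/mL

8.00 × 10^7 PFU/mL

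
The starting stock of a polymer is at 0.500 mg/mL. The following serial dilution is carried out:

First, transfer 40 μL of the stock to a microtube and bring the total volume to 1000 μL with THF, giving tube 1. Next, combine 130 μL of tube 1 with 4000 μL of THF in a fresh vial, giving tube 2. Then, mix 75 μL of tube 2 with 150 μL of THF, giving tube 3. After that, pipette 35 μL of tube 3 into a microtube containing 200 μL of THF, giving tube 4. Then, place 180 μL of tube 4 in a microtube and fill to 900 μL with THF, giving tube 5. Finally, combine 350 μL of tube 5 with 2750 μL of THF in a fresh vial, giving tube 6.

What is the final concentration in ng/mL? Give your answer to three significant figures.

Step 1: 40 μL brought to 1000 μL → factor 1000/40 = 25
Step 2: 130 μL + 4000 μL = 4130 μL total → factor 4130/130 = 31.769
Step 3: 75 μL + 150 μL = 225 μL total → factor 225/75 = 3
Step 4: 35 μL + 200 μL = 235 μL total → factor 235/35 = 6.7143
Step 5: 180 μL brought to 900 μL → factor 900/180 = 5
Step 6: 350 μL + 2750 μL = 3100 μL total → factor 3100/350 = 8.8571
Overall dilution factor = 25 × 31.769 × 3 × 6.7143 × 5 × 8.8571 = 7.0849 × 10^5
Final = 0.500 mg/mL / 7.0849 × 10^5 = 7.057 × 10^-7 mg/mL = 0.706 ng/mL

0.706 ng/mL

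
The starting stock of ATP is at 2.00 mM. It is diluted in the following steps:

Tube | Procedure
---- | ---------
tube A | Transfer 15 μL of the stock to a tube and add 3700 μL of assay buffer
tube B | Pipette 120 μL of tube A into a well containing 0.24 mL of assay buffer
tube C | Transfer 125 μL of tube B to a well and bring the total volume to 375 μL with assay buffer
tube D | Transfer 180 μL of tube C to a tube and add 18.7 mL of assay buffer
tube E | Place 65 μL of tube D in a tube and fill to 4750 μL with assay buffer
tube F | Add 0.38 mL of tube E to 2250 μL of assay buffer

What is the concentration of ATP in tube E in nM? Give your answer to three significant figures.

0.117 nM

Step 1: 15 μL + 3700 μL = 3715 μL total → factor 3715/15 = 247.67
Step 2: 120 μL + 0.24 mL = 360 μL total → factor 360/120 = 3
Step 3: 125 μL brought to 375 μL → factor 375/125 = 3
Step 4: 180 μL + 18.7 mL = 18880 μL total → factor 18880/180 = 104.89
Step 5: 65 μL brought to 4750 μL → factor 4750/65 = 73.077
Dilution factor through tube E = 247.67 × 3 × 3 × 104.89 × 73.077 = 1.7085 × 10^7
[tube E] = 2.00 mM / 1.7085 × 10^7 = 1.171 × 10^-7 mM = 0.117 nM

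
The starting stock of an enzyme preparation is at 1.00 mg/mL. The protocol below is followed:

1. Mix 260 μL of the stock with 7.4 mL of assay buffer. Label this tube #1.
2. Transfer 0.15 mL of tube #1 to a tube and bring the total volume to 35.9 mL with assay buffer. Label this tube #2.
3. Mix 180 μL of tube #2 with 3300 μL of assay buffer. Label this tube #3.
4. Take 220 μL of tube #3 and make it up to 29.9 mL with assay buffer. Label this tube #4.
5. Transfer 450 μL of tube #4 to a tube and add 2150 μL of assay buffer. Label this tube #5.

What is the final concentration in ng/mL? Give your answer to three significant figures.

Step 1: 260 μL + 7.4 mL = 7660 μL total → factor 7660/260 = 29.462
Step 2: 0.15 mL brought to 35.9 mL → factor 35.9/0.15 = 239.33
Step 3: 180 μL + 3300 μL = 3480 μL total → factor 3480/180 = 19.333
Step 4: 220 μL brought to 29.9 mL → factor 29900/220 = 135.91
Step 5: 450 μL + 2150 μL = 2600 μL total → factor 2600/450 = 5.7778
Overall dilution factor = 29.462 × 239.33 × 19.333 × 135.91 × 5.7778 = 1.0705 × 10^8
Final = 1.00 mg/mL / 1.0705 × 10^8 = 9.342 × 10^-9 mg/mL = 0.00934 ng/mL

0.00934 ng/mL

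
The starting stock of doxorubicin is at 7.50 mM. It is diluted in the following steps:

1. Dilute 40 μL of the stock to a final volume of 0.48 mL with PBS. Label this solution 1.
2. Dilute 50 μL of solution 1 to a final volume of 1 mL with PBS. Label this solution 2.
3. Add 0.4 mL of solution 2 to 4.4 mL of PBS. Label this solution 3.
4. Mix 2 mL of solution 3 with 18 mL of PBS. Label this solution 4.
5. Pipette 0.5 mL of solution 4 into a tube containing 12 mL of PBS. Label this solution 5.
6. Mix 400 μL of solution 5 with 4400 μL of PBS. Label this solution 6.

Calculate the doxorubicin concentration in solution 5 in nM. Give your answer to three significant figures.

Step 1: 40 μL brought to 0.48 mL → factor 480/40 = 12
Step 2: 50 μL brought to 1 mL → factor 1000/50 = 20
Step 3: 0.4 mL + 4.4 mL = 4.8 mL total → factor 4.8/0.4 = 12
Step 4: 2 mL + 18 mL = 20 mL total → factor 20/2 = 10
Step 5: 0.5 mL + 12 mL = 12.5 mL total → factor 12.5/0.5 = 25
Dilution factor through solution 5 = 12 × 20 × 12 × 10 × 25 = 7.2 × 10^5
[solution 5] = 7.50 mM / 7.2 × 10^5 = 1.042 × 10^-5 mM = 10.4 nM

10.4 nM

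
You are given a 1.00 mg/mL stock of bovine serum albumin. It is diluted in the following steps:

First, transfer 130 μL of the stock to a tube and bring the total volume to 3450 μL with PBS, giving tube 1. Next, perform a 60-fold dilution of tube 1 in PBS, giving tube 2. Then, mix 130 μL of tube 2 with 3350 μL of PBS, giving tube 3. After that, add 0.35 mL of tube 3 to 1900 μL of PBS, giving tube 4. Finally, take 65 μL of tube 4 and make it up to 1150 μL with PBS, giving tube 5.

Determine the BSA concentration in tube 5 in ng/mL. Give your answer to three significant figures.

Step 1: 130 μL brought to 3450 μL → factor 3450/130 = 26.538
Step 2: 60-fold → factor 60
Step 3: 130 μL + 3350 μL = 3480 μL total → factor 3480/130 = 26.769
Step 4: 0.35 mL + 1900 μL = 2.25 mL total → factor 2.25/0.35 = 6.4286
Step 5: 65 μL brought to 1150 μL → factor 1150/65 = 17.692
Overall dilution factor = 26.538 × 60 × 26.769 × 6.4286 × 17.692 = 4.848 × 10^6
Final = 1.00 mg/mL / 4.848 × 10^6 = 2.063 × 10^-7 mg/mL = 0.206 ng/mL

0.206 ng/mL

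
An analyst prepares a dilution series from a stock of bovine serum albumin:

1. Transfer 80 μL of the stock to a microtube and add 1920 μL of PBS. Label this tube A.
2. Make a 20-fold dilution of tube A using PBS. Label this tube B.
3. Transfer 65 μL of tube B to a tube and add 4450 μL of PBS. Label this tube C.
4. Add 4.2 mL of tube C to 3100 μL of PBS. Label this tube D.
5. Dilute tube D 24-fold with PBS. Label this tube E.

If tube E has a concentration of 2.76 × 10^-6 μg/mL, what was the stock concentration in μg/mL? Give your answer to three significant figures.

Step 1: 80 μL + 1920 μL = 2000 μL total → factor 2000/80 = 25
Step 2: 20-fold → factor 20
Step 3: 65 μL + 4450 μL = 4515 μL total → factor 4515/65 = 69.462
Step 4: 4.2 mL + 3100 μL = 7.3 mL total → factor 7.3/4.2 = 1.7381
Step 5: 24-fold → factor 24
Overall dilution factor = 25 × 20 × 69.462 × 1.7381 × 24 = 1.4488 × 10^6
Stock = 2.76 × 10^-6 μg/mL × 1.4488 × 10^6 = 4.00 μg/mL

4.00 μg/mL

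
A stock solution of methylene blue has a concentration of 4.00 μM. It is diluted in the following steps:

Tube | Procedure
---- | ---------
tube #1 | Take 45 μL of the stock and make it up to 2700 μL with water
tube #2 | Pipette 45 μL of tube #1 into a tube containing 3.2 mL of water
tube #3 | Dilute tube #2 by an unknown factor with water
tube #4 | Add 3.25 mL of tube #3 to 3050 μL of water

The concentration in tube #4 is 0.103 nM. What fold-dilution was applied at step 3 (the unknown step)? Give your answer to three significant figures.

4.63-fold

Step 1: 45 μL brought to 2700 μL → factor 2700/45 = 60
Step 2: 45 μL + 3.2 mL = 3245 μL total → factor 3245/45 = 72.111
Step 3: unknown factor x
Step 4: 3.25 mL + 3050 μL = 6.3 mL total → factor 6.3/3.25 = 1.9385
Product of known-step factors = 8387.1
Overall factor = 4.00 μM / (0.103 nM) = 38835
x = 38835 / 8387.1 = 4.63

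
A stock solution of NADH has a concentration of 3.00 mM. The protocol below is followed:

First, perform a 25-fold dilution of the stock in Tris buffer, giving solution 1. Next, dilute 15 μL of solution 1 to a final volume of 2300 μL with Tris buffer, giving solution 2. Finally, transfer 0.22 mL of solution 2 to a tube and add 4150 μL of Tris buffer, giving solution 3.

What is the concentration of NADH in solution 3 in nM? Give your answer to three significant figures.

39.4 nM

Step 1: 25-fold → factor 25
Step 2: 15 μL brought to 2300 μL → factor 2300/15 = 153.33
Step 3: 0.22 mL + 4150 μL = 4.37 mL total → factor 4.37/0.22 = 19.864
Overall dilution factor = 25 × 153.33 × 19.864 = 76144
Final = 3.00 mM / 76144 = 3.940 × 10^-5 mM = 39.4 nM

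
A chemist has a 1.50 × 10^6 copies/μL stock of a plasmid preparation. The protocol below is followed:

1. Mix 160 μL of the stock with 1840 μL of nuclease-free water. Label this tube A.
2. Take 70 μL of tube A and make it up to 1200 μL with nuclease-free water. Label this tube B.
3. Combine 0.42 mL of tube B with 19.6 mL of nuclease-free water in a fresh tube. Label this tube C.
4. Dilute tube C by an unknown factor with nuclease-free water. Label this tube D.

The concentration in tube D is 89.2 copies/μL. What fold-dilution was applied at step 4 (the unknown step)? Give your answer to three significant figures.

Step 1: 160 μL + 1840 μL = 2000 μL total → factor 2000/160 = 12.5
Step 2: 70 μL brought to 1200 μL → factor 1200/70 = 17.143
Step 3: 0.42 mL + 19.6 mL = 20.02 mL total → factor 20.02/0.42 = 47.667
Step 4: unknown factor x
Product of known-step factors = 10214
Overall factor = 1.50 × 10^6 copies/μL / (89.2 copies/μL) = 16816
x = 16816 / 10214 = 1.65

1.65-fold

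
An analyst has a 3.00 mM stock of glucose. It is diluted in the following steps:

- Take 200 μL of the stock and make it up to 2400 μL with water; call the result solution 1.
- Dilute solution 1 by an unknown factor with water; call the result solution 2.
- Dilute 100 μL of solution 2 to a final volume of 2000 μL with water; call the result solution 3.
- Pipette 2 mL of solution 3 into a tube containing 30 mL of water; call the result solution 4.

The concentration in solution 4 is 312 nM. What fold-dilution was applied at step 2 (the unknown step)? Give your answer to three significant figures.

2.50-fold

Step 1: 200 μL brought to 2400 μL → factor 2400/200 = 12
Step 2: unknown factor x
Step 3: 100 μL brought to 2000 μL → factor 2000/100 = 20
Step 4: 2 mL + 30 mL = 32 mL total → factor 32/2 = 16
Product of known-step factors = 3840
Overall factor = 3.00 mM / (312 nM) = 9615.4
x = 9615.4 / 3840 = 2.50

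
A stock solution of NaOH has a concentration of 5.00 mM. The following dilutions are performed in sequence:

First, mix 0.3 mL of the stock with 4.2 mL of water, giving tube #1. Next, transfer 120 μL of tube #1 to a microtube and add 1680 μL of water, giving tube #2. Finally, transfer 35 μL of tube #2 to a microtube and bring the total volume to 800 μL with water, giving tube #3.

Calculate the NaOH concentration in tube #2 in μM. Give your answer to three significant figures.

22.2 μM

Step 1: 0.3 mL + 4.2 mL = 4.5 mL total → factor 4.5/0.3 = 15
Step 2: 120 μL + 1680 μL = 1800 μL total → factor 1800/120 = 15
Dilution factor through tube #2 = 15 × 15 = 225
[tube #2] = 5.00 mM / 225 = 0.02222 mM = 22.2 μM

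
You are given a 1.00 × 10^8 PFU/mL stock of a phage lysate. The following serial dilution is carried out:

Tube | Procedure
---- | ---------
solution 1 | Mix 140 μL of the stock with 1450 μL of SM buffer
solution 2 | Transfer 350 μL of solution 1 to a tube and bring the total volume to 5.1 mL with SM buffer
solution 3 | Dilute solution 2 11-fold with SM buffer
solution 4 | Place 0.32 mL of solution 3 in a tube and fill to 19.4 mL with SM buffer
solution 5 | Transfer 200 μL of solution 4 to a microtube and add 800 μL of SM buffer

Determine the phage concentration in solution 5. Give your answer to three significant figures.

181 PFU/mL

Step 1: 140 μL + 1450 μL = 1590 μL total → factor 1590/140 = 11.357
Step 2: 350 μL brought to 5.1 mL → factor 5100/350 = 14.571
Step 3: 11-fold → factor 11
Step 4: 0.32 mL brought to 19.4 mL → factor 19.4/0.32 = 60.625
Step 5: 200 μL + 800 μL = 1000 μL total → factor 1000/200 = 5
Overall dilution factor = 11.357 × 14.571 × 11 × 60.625 × 5 = 5.5181 × 10^5
Final = 1.00 × 10^8 PFU/mL / 5.5181 × 10^5 = 181 PFU/mL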